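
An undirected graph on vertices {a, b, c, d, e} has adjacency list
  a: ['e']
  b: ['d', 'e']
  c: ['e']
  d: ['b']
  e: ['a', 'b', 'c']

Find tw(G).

A width-1 tree decomposition is:
Bags: B1 = {b, e}  B2 = {b, d}  B3 = {c, e}  B4 = {a, e}
Tree: B1–B2, B1–B3, B3–B4
Every bag has size at most 2, so the width is 2 − 1 = 1 and tw(G) ≤ 1. Any graph with an edge has treewidth ≥ 1, and G has the edge e–b. The upper and lower bounds meet at 1, so that is the treewidth.

1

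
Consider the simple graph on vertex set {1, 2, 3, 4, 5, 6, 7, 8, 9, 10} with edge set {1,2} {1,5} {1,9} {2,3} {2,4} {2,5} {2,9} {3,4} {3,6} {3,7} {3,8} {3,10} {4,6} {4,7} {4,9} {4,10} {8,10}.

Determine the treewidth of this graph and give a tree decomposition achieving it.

Every bag has size at most 3, so the width is 3 − 1 = 2 and tw(G) ≤ 2. For the lower bound, the 3 vertices {1, 2, 9} are pairwise adjacent, and any tree decomposition puts a clique entirely inside one bag — forcing width ≥ 2. Therefore the treewidth is 2.

Treewidth 2.
One optimal decomposition is:
Bags: B1 = {2, 4, 9}  B2 = {1, 2, 9}  B3 = {2, 3, 4}  B4 = {3, 4, 7}  B5 = {3, 4, 10}  B6 = {3, 4, 6}  B7 = {1, 2, 5}  B8 = {3, 8, 10}
Tree: B1–B2, B1–B3, B3–B4, B3–B5, B5–B6, B2–B7, B5–B8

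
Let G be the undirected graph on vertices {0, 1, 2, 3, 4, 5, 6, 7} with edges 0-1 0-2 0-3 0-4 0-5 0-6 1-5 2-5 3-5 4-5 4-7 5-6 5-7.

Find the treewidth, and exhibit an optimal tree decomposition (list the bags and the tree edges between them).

The largest bag has 3 vertices, giving width 2; this decomposition certifies tw(G) ≤ 2. For the lower bound, the 3 vertices {0, 1, 5} are pairwise adjacent, and any tree decomposition puts a clique entirely inside one bag — forcing width ≥ 2. The upper and lower bounds meet at 2, so that is the treewidth.

Treewidth 2.
Bags: B1 = {0, 3, 5}  B2 = {0, 5, 6}  B3 = {0, 4, 5}  B4 = {0, 1, 5}  B5 = {4, 5, 7}  B6 = {0, 2, 5}
Tree: B1–B2, B1–B3, B2–B4, B3–B5, B2–B6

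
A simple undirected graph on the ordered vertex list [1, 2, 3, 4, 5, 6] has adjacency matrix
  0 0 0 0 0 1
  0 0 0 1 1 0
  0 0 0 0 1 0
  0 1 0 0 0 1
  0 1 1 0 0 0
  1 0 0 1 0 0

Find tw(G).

A width-1 tree decomposition is:
Bags: B1 = {3, 5}  B2 = {2, 5}  B3 = {2, 4}  B4 = {4, 6}  B5 = {1, 6}
Tree: B1–B2, B2–B3, B3–B4, B4–B5
Each bag holds 2 vertices, so the decomposition has width 1, which upper-bounds the treewidth. Since G has at least one edge (e.g. 3–5), it is not an edgeless graph, so tw(G) ≥ 1. Combining the bounds, tw(G) = 1.

1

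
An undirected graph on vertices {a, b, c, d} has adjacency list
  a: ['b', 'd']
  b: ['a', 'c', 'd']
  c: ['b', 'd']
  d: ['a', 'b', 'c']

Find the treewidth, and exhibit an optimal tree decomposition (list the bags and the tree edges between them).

Treewidth 2.
Bags: B1 = {b, c, d}  B2 = {a, b, d}
Tree: B1–B2

The largest bag has 3 vertices, giving width 2; this decomposition certifies tw(G) ≤ 2. For the lower bound, the 3 vertices {b, c, d} are pairwise adjacent, and any tree decomposition puts a clique entirely inside one bag — forcing width ≥ 2. Combining the bounds, tw(G) = 2.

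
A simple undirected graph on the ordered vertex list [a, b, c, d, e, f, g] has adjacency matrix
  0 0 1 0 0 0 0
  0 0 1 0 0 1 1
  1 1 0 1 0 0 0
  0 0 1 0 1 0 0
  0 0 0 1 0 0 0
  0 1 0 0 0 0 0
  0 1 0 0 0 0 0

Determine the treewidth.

A width-1 tree decomposition is:
Bags: B1 = {b, c}  B2 = {c, d}  B3 = {d, e}  B4 = {b, g}  B5 = {b, f}  B6 = {a, c}
Tree: B1–B2, B2–B3, B1–B4, B4–B5, B1–B6
The largest bag has 2 vertices, giving width 1; this decomposition certifies tw(G) ≤ 1. Since G has at least one edge (e.g. b–c), it is not an edgeless graph, so tw(G) ≥ 1. Combining the bounds, tw(G) = 1.

1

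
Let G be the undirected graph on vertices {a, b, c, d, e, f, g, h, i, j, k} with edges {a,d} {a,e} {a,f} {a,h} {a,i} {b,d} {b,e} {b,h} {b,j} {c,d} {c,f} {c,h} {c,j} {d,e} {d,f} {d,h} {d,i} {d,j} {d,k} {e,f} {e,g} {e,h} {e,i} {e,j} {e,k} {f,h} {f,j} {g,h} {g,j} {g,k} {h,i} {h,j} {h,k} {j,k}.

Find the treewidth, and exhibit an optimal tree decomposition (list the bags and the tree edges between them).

Treewidth 4.
Bags: B1 = {d, e, f, h, j}  B2 = {d, e, h, j, k}  B3 = {c, d, f, h, j}  B4 = {a, d, e, f, h}  B5 = {b, d, e, h, j}  B6 = {e, g, h, j, k}  B7 = {a, d, e, h, i}
Tree: B1–B2, B1–B3, B1–B4, B2–B5, B2–B6, B4–B7

The largest bag has 5 vertices, giving width 4; this decomposition certifies tw(G) ≤ 4. For the lower bound, the 5 vertices {d, e, f, h, j} are pairwise adjacent, and any tree decomposition puts a clique entirely inside one bag — forcing width ≥ 4. Hence tw(G) = 4 exactly.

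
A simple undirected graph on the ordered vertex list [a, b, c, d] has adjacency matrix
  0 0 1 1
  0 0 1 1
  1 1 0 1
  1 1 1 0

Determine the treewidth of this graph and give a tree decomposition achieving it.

Treewidth 2.
One such decomposition:
Bags: B1 = {b, c, d}  B2 = {a, c, d}
Tree: B1–B2

The largest bag has 3 vertices, giving width 2; this decomposition certifies tw(G) ≤ 2. Conversely, {a, c, d} is a clique of size 3, and the vertices of any clique must share a bag in every tree decomposition; so some bag has ≥ 3 vertices and tw(G) ≥ 2. Therefore the treewidth is 2.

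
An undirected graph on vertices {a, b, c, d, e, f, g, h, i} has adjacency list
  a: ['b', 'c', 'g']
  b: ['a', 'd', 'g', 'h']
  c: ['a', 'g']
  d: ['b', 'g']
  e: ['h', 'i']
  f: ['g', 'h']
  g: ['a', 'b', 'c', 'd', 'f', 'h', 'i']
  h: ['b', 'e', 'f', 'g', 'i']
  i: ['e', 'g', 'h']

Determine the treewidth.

A width-2 tree decomposition is:
Bags: B1 = {e, h, i}  B2 = {g, h, i}  B3 = {f, g, h}  B4 = {b, g, h}  B5 = {b, d, g}  B6 = {a, b, g}  B7 = {a, c, g}
Tree: B1–B2, B2–B3, B2–B4, B4–B5, B5–B6, B6–B7
The largest bag has 3 vertices, giving width 2; this decomposition certifies tw(G) ≤ 2. Conversely, {b, d, g} is a clique of size 3, and the vertices of any clique must share a bag in every tree decomposition; so some bag has ≥ 3 vertices and tw(G) ≥ 2. Therefore the treewidth is 2.

2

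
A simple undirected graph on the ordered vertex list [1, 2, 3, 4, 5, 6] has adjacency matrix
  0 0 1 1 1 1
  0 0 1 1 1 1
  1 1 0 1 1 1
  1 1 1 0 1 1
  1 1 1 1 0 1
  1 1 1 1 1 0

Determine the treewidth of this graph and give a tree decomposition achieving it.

Each bag holds 5 vertices, so the decomposition has width 4, which upper-bounds the treewidth. For the lower bound, the 5 vertices {1, 3, 4, 5, 6} are pairwise adjacent, and any tree decomposition puts a clique entirely inside one bag — forcing width ≥ 4. Hence tw(G) = 4 exactly.

Treewidth 4.
One such decomposition:
Bags: B1 = {1, 3, 4, 5, 6}  B2 = {2, 3, 4, 5, 6}
Tree: B1–B2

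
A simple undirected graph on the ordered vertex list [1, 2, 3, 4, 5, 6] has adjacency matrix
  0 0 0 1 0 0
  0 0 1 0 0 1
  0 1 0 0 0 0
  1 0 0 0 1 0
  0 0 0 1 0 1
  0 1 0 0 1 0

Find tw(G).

A width-1 tree decomposition is:
Bags: B1 = {1, 4}  B2 = {4, 5}  B3 = {5, 6}  B4 = {2, 6}  B5 = {2, 3}
Tree: B1–B2, B2–B3, B3–B4, B4–B5
Every bag has size at most 2, so the width is 2 − 1 = 1 and tw(G) ≤ 1. Any graph with an edge has treewidth ≥ 1, and G has the edge 1–4. Combining the bounds, tw(G) = 1.

1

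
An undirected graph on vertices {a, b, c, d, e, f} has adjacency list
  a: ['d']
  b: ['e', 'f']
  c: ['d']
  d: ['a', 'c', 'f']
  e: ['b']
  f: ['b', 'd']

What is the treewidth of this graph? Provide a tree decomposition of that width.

The largest bag has 2 vertices, giving width 1; this decomposition certifies tw(G) ≤ 1. Any graph with an edge has treewidth ≥ 1, and G has the edge f–d. Combining the bounds, tw(G) = 1.

Treewidth 1.
Bags: B1 = {d, f}  B2 = {b, f}  B3 = {c, d}  B4 = {b, e}  B5 = {a, d}
Tree: B1–B2, B1–B3, B2–B4, B3–B5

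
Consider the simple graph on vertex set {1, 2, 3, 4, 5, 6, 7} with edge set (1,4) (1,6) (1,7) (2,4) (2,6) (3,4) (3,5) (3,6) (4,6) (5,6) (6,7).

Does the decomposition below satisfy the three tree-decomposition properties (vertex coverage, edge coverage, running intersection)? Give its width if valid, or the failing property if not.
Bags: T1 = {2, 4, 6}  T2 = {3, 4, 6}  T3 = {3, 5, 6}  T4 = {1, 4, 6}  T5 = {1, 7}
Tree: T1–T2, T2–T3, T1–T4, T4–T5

A tree decomposition must satisfy three properties: every vertex lies in some bag; for every edge, both endpoints lie together in some bag; and for every vertex, the bags containing it form a connected subtree. Here edge (6,7) lies in no bag, so the decomposition is invalid.

No — edge (6,7) lies in no bag.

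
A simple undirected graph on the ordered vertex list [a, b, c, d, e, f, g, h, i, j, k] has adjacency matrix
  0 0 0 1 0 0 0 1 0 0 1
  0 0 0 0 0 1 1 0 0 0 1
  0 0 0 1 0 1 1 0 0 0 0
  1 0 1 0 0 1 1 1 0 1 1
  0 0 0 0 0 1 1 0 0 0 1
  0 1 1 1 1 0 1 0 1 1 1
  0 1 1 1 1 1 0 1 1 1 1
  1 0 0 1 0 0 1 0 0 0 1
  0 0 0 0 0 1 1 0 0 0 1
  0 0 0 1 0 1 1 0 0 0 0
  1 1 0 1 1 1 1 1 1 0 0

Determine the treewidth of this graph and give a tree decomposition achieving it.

Every bag has size at most 4, so the width is 4 − 1 = 3 and tw(G) ≤ 3. On the other hand G contains the 4-clique {d, g, h, k}. A clique must lie in a single bag of any decomposition, so no decomposition can have width below 3. Hence tw(G) = 3 exactly.

Treewidth 3.
One such decomposition:
Bags: B1 = {d, g, h, k}  B2 = {a, d, h, k}  B3 = {d, f, g, k}  B4 = {d, f, g, j}  B5 = {e, f, g, k}  B6 = {f, g, i, k}  B7 = {b, f, g, k}  B8 = {c, d, f, g}
Tree: B1–B2, B1–B3, B3–B4, B3–B5, B5–B6, B5–B7, B4–B8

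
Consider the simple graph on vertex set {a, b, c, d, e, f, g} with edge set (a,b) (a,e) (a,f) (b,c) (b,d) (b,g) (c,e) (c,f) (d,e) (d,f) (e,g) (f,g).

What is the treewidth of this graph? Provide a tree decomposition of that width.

Treewidth 3.
One optimal decomposition is:
Bags: B1 = {a, b, e, f}  B2 = {b, c, e, f}  B3 = {b, e, f, g}  B4 = {b, d, e, f}
Tree: B1–B2, B2–B3, B3–B4

The largest bag has 4 vertices, giving width 3; this decomposition certifies tw(G) ≤ 3. For the lower bound: the 4 vertex sets {a,b}, {c,e}, {f}, {g} are disjoint, each induces a connected subgraph, and every pair is joined by at least one edge of G. Contracting each set to a single vertex therefore yields K_{4} as a minor, and since treewidth is minor-monotone, tw(G) ≥ tw(K_{4}) = 3. Combining the bounds, tw(G) = 3.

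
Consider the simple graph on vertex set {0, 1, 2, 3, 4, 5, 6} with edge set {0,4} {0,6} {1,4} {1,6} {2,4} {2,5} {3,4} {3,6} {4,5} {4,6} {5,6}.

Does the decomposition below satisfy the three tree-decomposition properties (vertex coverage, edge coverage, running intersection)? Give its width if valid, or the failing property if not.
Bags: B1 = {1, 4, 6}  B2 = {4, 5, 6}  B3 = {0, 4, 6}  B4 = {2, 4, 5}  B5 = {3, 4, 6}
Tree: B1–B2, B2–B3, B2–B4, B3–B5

Every vertex of G appears in some bag (union = {0, 1, 2, 3, 4, 5, 6}); every edge is covered by a bag; and for each vertex v the set of bags containing v is connected in the bag tree. The decomposition is therefore valid. The largest bag has 3 vertices, so the width is 2.

Yes; width 2.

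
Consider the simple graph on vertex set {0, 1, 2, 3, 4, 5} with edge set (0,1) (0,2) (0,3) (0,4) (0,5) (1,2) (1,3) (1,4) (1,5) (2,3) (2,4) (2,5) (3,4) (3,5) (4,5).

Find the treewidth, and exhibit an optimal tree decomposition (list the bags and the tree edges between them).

Treewidth 5.
One optimal decomposition is:
Bags: B1 = {0, 1, 2, 3, 4, 5}
Tree: (single bag)

A single bag containing all 6 vertices is trivially a valid decomposition of width 5. Conversely, {0, 1, 2, 3, 4, 5} is a clique of size 6, and the vertices of any clique must share a bag in every tree decomposition; so some bag has ≥ 6 vertices and tw(G) ≥ 5. Hence tw(G) = 5 exactly.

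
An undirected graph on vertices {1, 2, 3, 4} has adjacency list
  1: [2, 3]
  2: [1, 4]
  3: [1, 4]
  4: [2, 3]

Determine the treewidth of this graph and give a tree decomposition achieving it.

Treewidth 2.
One optimal decomposition is:
Bags: B1 = {2, 3, 4}  B2 = {1, 2, 3}
Tree: B1–B2

Every bag has size at most 3, so the width is 3 − 1 = 2 and tw(G) ≤ 2. For the lower bound, G contains the cycle 3–4–2–1–3, so G is not a forest; only forests have treewidth ≤ 1, hence tw(G) ≥ 2. The upper and lower bounds meet at 2, so that is the treewidth.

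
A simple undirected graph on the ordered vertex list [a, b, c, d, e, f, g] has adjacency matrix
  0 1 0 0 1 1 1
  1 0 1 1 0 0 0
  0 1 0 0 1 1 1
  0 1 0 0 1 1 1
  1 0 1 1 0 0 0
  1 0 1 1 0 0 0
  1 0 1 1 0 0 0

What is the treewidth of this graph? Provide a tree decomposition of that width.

Every bag has size at most 4, so the width is 4 − 1 = 3 and tw(G) ≤ 3. For the lower bound: the 4 vertex sets {c,f}, {a,b}, {d}, {e} are disjoint, each induces a connected subgraph, and every pair is joined by at least one edge of G. Contracting each set to a single vertex therefore yields K_{4} as a minor, and since treewidth is minor-monotone, tw(G) ≥ tw(K_{4}) = 3. Hence tw(G) = 3 exactly.

Treewidth 3.
One optimal decomposition is:
Bags: B1 = {a, c, d, f}  B2 = {a, b, c, d}  B3 = {a, c, d, e}  B4 = {a, c, d, g}
Tree: B1–B2, B2–B3, B3–B4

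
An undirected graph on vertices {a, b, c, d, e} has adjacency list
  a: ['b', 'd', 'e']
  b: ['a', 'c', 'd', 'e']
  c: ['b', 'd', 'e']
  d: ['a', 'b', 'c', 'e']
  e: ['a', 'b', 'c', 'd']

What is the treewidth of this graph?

3

A width-3 tree decomposition is:
Bags: B1 = {b, c, d, e}  B2 = {a, b, d, e}
Tree: B1–B2
Each bag holds 4 vertices, so the decomposition has width 3, which upper-bounds the treewidth. Conversely, {b, c, d, e} is a clique of size 4, and the vertices of any clique must share a bag in every tree decomposition; so some bag has ≥ 4 vertices and tw(G) ≥ 3. Therefore the treewidth is 3.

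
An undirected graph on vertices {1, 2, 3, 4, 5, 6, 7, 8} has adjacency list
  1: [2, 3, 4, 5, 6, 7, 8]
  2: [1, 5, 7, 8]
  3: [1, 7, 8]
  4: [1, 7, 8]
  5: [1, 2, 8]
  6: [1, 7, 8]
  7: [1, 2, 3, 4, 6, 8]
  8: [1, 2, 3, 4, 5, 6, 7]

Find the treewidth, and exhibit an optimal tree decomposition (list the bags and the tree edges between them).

The largest bag has 4 vertices, giving width 3; this decomposition certifies tw(G) ≤ 3. For the lower bound, the 4 vertices {1, 2, 5, 8} are pairwise adjacent, and any tree decomposition puts a clique entirely inside one bag — forcing width ≥ 3. Hence tw(G) = 3 exactly.

Treewidth 3.
Bags: B1 = {1, 3, 7, 8}  B2 = {1, 4, 7, 8}  B3 = {1, 6, 7, 8}  B4 = {1, 2, 7, 8}  B5 = {1, 2, 5, 8}
Tree: B1–B2, B2–B3, B2–B4, B4–B5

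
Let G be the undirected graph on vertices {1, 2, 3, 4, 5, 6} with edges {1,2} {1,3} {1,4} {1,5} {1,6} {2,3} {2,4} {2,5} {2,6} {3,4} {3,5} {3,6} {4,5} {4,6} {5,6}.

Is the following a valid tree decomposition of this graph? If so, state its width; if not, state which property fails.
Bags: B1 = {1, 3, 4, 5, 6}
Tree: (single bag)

No — vertex 2 appears in no bag.

A tree decomposition must satisfy three properties: every vertex lies in some bag; for every edge, both endpoints lie together in some bag; and for every vertex, the bags containing it form a connected subtree. Here vertex 2 appears in no bag, so the decomposition is invalid.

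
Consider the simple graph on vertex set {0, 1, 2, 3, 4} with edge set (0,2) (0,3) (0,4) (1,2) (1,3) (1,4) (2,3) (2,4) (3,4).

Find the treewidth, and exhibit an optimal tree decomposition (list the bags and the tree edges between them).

Treewidth 3.
One such decomposition:
Bags: B1 = {1, 2, 3, 4}  B2 = {0, 2, 3, 4}
Tree: B1–B2

Every bag has size at most 4, so the width is 4 − 1 = 3 and tw(G) ≤ 3. On the other hand G contains the 4-clique {0, 2, 3, 4}. A clique must lie in a single bag of any decomposition, so no decomposition can have width below 3. Combining the bounds, tw(G) = 3.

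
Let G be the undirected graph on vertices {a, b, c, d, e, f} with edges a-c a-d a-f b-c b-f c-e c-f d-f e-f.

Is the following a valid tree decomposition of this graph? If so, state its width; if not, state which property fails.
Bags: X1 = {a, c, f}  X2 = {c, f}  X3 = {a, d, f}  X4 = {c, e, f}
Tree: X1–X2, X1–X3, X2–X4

A tree decomposition must satisfy three properties: every vertex lies in some bag; for every edge, both endpoints lie together in some bag; and for every vertex, the bags containing it form a connected subtree. Here vertex b appears in no bag, so the decomposition is invalid.

No — vertex b appears in no bag.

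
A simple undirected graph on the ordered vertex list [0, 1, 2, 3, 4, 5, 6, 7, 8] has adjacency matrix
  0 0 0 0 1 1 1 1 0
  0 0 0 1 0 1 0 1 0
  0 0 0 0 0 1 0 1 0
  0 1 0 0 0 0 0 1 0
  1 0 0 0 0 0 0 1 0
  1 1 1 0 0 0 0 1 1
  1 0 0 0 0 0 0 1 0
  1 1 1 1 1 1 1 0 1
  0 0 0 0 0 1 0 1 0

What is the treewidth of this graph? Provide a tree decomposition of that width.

Treewidth 2.
One optimal decomposition is:
Bags: B1 = {0, 4, 7}  B2 = {0, 5, 7}  B3 = {5, 7, 8}  B4 = {2, 5, 7}  B5 = {1, 5, 7}  B6 = {1, 3, 7}  B7 = {0, 6, 7}
Tree: B1–B2, B2–B3, B3–B4, B4–B5, B5–B6, B2–B7

Every bag has size at most 3, so the width is 3 − 1 = 2 and tw(G) ≤ 2. On the other hand G contains the 3-clique {1, 3, 7}. A clique must lie in a single bag of any decomposition, so no decomposition can have width below 2. Therefore the treewidth is 2.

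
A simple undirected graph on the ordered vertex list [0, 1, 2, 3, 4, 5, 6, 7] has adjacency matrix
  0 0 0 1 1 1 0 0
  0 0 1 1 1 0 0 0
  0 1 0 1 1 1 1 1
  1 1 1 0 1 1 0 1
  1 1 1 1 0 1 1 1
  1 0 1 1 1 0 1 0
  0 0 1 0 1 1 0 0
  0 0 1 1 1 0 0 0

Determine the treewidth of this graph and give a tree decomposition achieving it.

Treewidth 3.
One such decomposition:
Bags: B1 = {2, 4, 5, 6}  B2 = {2, 3, 4, 5}  B3 = {2, 3, 4, 7}  B4 = {0, 3, 4, 5}  B5 = {1, 2, 3, 4}
Tree: B1–B2, B2–B3, B2–B4, B3–B5

Every bag has size at most 4, so the width is 4 − 1 = 3 and tw(G) ≤ 3. For the lower bound, the 4 vertices {0, 3, 4, 5} are pairwise adjacent, and any tree decomposition puts a clique entirely inside one bag — forcing width ≥ 3. Hence tw(G) = 3 exactly.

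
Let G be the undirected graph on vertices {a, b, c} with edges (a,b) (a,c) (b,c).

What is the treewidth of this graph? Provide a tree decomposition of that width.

A single bag containing all 3 vertices is trivially a valid decomposition of width 2. On the other hand G contains the 3-clique {a, b, c}. A clique must lie in a single bag of any decomposition, so no decomposition can have width below 2. The upper and lower bounds meet at 2, so that is the treewidth.

Treewidth 2.
Bags: B1 = {a, b, c}
Tree: (single bag)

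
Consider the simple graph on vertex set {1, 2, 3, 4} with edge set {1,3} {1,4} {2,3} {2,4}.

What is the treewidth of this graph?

2

A width-2 tree decomposition is:
Bags: B1 = {1, 3, 4}  B2 = {2, 3, 4}
Tree: B1–B2
The largest bag has 3 vertices, giving width 2; this decomposition certifies tw(G) ≤ 2. For the lower bound, G contains the cycle 3–1–4–2–3, so G is not a forest; only forests have treewidth ≤ 1, hence tw(G) ≥ 2. Hence tw(G) = 2 exactly.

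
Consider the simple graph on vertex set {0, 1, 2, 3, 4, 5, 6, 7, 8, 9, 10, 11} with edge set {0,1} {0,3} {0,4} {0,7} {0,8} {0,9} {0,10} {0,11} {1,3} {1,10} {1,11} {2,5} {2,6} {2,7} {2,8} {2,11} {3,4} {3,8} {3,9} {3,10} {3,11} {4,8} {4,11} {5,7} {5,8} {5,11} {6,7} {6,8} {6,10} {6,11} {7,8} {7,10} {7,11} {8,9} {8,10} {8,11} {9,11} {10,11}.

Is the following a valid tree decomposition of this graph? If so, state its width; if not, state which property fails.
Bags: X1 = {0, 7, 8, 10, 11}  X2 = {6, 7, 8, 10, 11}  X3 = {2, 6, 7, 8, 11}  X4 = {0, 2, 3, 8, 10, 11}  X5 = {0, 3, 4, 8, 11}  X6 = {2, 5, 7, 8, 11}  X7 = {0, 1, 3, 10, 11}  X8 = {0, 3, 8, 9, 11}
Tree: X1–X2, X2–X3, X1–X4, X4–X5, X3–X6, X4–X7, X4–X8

A tree decomposition must satisfy three properties: every vertex lies in some bag; for every edge, both endpoints lie together in some bag; and for every vertex, the bags containing it form a connected subtree. Here bags containing vertex 2 are not connected in the tree, so the decomposition is invalid.

No — bags containing vertex 2 are not connected in the tree.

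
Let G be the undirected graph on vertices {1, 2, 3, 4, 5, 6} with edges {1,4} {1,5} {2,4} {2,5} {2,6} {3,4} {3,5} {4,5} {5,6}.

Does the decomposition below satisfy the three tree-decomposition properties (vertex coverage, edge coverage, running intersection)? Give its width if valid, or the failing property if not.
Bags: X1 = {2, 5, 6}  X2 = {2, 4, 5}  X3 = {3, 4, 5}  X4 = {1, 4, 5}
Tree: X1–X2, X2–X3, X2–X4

Yes; width 2.

Checking the three conditions: (i) the bags cover all of {1, 2, 3, 4, 5, 6}; (ii) for each edge, some bag contains both endpoints; (iii) the bags containing any fixed vertex form a subtree. All hold, so the decomposition is valid with width 3 − 1 = 2.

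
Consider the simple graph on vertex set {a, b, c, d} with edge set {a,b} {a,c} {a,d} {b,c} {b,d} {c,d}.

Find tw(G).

3

A width-3 tree decomposition is:
Bags: B1 = {a, b, c, d}
Tree: (single bag)
With just one bag of size 4, the width is 4 − 1 = 3, so tw(G) ≤ 3. For the lower bound, the 4 vertices {a, b, c, d} are pairwise adjacent, and any tree decomposition puts a clique entirely inside one bag — forcing width ≥ 3. The upper and lower bounds meet at 3, so that is the treewidth.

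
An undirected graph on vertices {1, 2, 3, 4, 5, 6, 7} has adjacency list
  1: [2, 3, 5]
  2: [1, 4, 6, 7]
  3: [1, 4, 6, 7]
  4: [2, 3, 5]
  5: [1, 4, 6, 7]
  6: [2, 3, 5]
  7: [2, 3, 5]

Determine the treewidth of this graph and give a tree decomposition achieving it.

The largest bag has 4 vertices, giving width 3; this decomposition certifies tw(G) ≤ 3. For the lower bound: the 4 vertex sets {2,7}, {1,5}, {3}, {4} are disjoint, each induces a connected subgraph, and every pair is joined by at least one edge of G. Contracting each set to a single vertex therefore yields K_{4} as a minor, and since treewidth is minor-monotone, tw(G) ≥ tw(K_{4}) = 3. Hence tw(G) = 3 exactly.

Treewidth 3.
One such decomposition:
Bags: B1 = {2, 3, 5, 7}  B2 = {1, 2, 3, 5}  B3 = {2, 3, 4, 5}  B4 = {2, 3, 5, 6}
Tree: B1–B2, B2–B3, B3–B4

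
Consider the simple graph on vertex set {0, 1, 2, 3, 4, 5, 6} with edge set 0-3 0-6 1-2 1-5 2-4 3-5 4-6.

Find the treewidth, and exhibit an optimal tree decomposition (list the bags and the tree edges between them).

Every bag has size at most 3, so the width is 3 − 1 = 2 and tw(G) ≤ 2. For the lower bound, G contains the cycle 2–4–6–0–3–5–1–2, so G is not a forest; only forests have treewidth ≤ 1, hence tw(G) ≥ 2. Combining the bounds, tw(G) = 2.

Treewidth 2.
One such decomposition:
Bags: B1 = {2, 4, 6}  B2 = {0, 2, 6}  B3 = {0, 2, 3}  B4 = {2, 3, 5}  B5 = {1, 2, 5}
Tree: B1–B2, B2–B3, B3–B4, B4–B5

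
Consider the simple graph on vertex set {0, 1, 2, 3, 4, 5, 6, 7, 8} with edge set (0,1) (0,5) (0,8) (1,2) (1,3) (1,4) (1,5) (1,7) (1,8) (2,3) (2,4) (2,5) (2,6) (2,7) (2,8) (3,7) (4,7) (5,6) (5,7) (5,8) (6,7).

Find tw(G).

3

A width-3 tree decomposition is:
Bags: B1 = {1, 2, 5, 8}  B2 = {1, 2, 5, 7}  B3 = {0, 1, 5, 8}  B4 = {2, 5, 6, 7}  B5 = {1, 2, 3, 7}  B6 = {1, 2, 4, 7}
Tree: B1–B2, B1–B3, B2–B4, B2–B5, B5–B6
Every bag has size at most 4, so the width is 4 − 1 = 3 and tw(G) ≤ 3. For the lower bound, the 4 vertices {0, 1, 5, 8} are pairwise adjacent, and any tree decomposition puts a clique entirely inside one bag — forcing width ≥ 3. Therefore the treewidth is 3.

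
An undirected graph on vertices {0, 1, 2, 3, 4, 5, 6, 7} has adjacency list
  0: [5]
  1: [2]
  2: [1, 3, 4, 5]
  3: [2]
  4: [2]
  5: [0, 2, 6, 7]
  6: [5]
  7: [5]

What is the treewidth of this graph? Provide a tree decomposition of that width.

Treewidth 1.
One such decomposition:
Bags: B1 = {5, 7}  B2 = {2, 5}  B3 = {2, 4}  B4 = {5, 6}  B5 = {1, 2}  B6 = {2, 3}  B7 = {0, 5}
Tree: B1–B2, B2–B3, B2–B4, B3–B5, B3–B6, B4–B7

The largest bag has 2 vertices, giving width 1; this decomposition certifies tw(G) ≤ 1. Any graph with an edge has treewidth ≥ 1, and G has the edge 7–5. The upper and lower bounds meet at 1, so that is the treewidth.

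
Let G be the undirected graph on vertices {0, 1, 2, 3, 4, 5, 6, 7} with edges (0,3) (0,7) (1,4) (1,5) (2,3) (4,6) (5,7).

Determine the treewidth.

A width-1 tree decomposition is:
Bags: B1 = {4, 6}  B2 = {1, 4}  B3 = {1, 5}  B4 = {5, 7}  B5 = {0, 7}  B6 = {0, 3}  B7 = {2, 3}
Tree: B1–B2, B2–B3, B3–B4, B4–B5, B5–B6, B6–B7
Each bag holds 2 vertices, so the decomposition has width 1, which upper-bounds the treewidth. Since G has at least one edge (e.g. 6–4), it is not an edgeless graph, so tw(G) ≥ 1. The upper and lower bounds meet at 1, so that is the treewidth.

1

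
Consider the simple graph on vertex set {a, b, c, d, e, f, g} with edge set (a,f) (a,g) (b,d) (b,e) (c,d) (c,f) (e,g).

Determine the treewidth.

A width-2 tree decomposition is:
Bags: B1 = {a, f, g}  B2 = {c, f, g}  B3 = {c, d, g}  B4 = {b, d, g}  B5 = {b, e, g}
Tree: B1–B2, B2–B3, B3–B4, B4–B5
Every bag has size at most 3, so the width is 3 − 1 = 2 and tw(G) ≤ 2. For the lower bound, G contains the cycle g–a–f–c–d–b–e–g, so G is not a forest; only forests have treewidth ≤ 1, hence tw(G) ≥ 2. Combining the bounds, tw(G) = 2.

2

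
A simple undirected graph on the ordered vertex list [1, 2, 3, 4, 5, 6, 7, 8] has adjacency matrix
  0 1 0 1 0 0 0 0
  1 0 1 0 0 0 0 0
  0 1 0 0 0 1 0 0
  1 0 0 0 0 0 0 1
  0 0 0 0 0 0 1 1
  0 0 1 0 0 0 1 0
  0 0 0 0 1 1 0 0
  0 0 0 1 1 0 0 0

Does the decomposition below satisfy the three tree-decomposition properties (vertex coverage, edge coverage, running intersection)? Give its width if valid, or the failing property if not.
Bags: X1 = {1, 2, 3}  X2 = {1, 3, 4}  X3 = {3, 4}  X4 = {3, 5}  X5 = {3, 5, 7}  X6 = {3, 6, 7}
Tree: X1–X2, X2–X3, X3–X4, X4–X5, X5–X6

A tree decomposition must satisfy three properties: every vertex lies in some bag; for every edge, both endpoints lie together in some bag; and for every vertex, the bags containing it form a connected subtree. Here vertex 8 appears in no bag, so the decomposition is invalid.

No — vertex 8 appears in no bag.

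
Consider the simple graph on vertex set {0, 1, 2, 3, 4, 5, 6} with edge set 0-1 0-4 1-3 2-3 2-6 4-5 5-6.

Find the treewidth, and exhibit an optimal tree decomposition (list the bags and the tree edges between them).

Treewidth 2.
One optimal decomposition is:
Bags: B1 = {0, 1, 3}  B2 = {0, 2, 3}  B3 = {0, 2, 6}  B4 = {0, 5, 6}  B5 = {0, 4, 5}
Tree: B1–B2, B2–B3, B3–B4, B4–B5

Every bag has size at most 3, so the width is 3 − 1 = 2 and tw(G) ≤ 2. The edges 0–1–3–2–6–5–4–0 form a cycle, so G is not a tree and its treewidth is at least 2. Therefore the treewidth is 2.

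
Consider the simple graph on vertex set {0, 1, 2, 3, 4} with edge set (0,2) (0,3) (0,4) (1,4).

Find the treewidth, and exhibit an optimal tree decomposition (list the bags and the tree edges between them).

Treewidth 1.
Bags: B1 = {0, 4}  B2 = {0, 2}  B3 = {1, 4}  B4 = {0, 3}
Tree: B1–B2, B1–B3, B2–B4

Each bag holds 2 vertices, so the decomposition has width 1, which upper-bounds the treewidth. G has an edge, so its treewidth is at least 1. The upper and lower bounds meet at 1, so that is the treewidth.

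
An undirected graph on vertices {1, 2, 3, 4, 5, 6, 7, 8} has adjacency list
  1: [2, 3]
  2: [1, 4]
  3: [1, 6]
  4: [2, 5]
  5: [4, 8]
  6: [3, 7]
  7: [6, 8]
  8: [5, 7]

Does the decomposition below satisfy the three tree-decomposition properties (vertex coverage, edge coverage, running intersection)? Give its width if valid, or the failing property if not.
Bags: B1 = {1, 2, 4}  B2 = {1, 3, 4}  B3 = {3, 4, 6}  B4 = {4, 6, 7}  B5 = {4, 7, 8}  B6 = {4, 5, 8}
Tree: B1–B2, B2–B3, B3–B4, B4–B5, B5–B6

Checking the three conditions: (i) the bags cover all of {1, 2, 3, 4, 5, 6, 7, 8}; (ii) for each edge, some bag contains both endpoints; (iii) the bags containing any fixed vertex form a subtree. All hold, so the decomposition is valid with width 3 − 1 = 2.

Yes; width 2.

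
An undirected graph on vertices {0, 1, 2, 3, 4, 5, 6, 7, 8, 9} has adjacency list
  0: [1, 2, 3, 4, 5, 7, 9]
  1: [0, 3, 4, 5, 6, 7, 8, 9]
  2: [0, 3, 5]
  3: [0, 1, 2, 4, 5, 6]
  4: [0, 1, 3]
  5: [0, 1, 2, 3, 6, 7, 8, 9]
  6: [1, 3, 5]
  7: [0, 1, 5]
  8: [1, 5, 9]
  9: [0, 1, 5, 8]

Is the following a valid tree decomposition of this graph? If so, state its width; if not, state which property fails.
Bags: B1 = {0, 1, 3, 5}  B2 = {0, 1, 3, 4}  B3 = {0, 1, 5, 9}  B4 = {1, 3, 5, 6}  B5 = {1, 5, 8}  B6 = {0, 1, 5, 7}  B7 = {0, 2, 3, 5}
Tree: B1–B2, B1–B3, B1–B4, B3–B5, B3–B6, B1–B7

A tree decomposition must satisfy three properties: every vertex lies in some bag; for every edge, both endpoints lie together in some bag; and for every vertex, the bags containing it form a connected subtree. Here edge (9,8) lies in no bag, so the decomposition is invalid.

No — edge (9,8) lies in no bag.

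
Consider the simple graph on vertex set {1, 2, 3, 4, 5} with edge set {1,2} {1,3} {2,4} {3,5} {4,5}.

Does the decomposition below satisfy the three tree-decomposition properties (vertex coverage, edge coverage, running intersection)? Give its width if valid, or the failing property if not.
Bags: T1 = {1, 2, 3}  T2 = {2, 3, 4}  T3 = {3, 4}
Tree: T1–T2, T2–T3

A tree decomposition must satisfy three properties: every vertex lies in some bag; for every edge, both endpoints lie together in some bag; and for every vertex, the bags containing it form a connected subtree. Here vertex 5 appears in no bag, so the decomposition is invalid.

No — vertex 5 appears in no bag.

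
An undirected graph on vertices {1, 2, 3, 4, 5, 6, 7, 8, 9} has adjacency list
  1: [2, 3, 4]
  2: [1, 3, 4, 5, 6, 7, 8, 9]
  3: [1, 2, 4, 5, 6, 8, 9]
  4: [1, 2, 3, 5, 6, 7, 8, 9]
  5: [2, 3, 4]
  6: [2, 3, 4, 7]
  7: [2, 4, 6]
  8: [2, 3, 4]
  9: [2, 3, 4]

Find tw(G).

3

A width-3 tree decomposition is:
Bags: B1 = {1, 2, 3, 4}  B2 = {2, 3, 4, 9}  B3 = {2, 3, 4, 6}  B4 = {2, 4, 6, 7}  B5 = {2, 3, 4, 8}  B6 = {2, 3, 4, 5}
Tree: B1–B2, B1–B3, B3–B4, B3–B5, B5–B6
The largest bag has 4 vertices, giving width 3; this decomposition certifies tw(G) ≤ 3. On the other hand G contains the 4-clique {1, 2, 3, 4}. A clique must lie in a single bag of any decomposition, so no decomposition can have width below 3. Therefore the treewidth is 3.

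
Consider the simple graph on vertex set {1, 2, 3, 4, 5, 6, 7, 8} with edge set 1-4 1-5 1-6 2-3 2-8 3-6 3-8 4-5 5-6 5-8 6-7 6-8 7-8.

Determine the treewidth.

A width-2 tree decomposition is:
Bags: B1 = {5, 6, 8}  B2 = {1, 5, 6}  B3 = {6, 7, 8}  B4 = {3, 6, 8}  B5 = {2, 3, 8}  B6 = {1, 4, 5}
Tree: B1–B2, B1–B3, B3–B4, B4–B5, B2–B6
The largest bag has 3 vertices, giving width 2; this decomposition certifies tw(G) ≤ 2. On the other hand G contains the 3-clique {2, 3, 8}. A clique must lie in a single bag of any decomposition, so no decomposition can have width below 2. Therefore the treewidth is 2.

2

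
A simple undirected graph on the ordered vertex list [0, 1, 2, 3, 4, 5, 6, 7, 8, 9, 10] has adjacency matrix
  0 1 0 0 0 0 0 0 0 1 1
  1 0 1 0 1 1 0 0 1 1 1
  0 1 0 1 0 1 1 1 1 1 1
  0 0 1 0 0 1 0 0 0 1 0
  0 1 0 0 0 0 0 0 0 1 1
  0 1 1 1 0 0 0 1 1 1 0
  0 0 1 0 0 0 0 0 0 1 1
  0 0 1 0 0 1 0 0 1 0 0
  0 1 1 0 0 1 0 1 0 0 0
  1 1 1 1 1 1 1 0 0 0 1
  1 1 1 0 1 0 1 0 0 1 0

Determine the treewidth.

3

A width-3 tree decomposition is:
Bags: B1 = {1, 2, 5, 8}  B2 = {1, 2, 5, 9}  B3 = {1, 2, 9, 10}  B4 = {2, 3, 5, 9}  B5 = {1, 4, 9, 10}  B6 = {0, 1, 9, 10}  B7 = {2, 6, 9, 10}  B8 = {2, 5, 7, 8}
Tree: B1–B2, B2–B3, B2–B4, B3–B5, B5–B6, B3–B7, B1–B8
Each bag holds 4 vertices, so the decomposition has width 3, which upper-bounds the treewidth. On the other hand G contains the 4-clique {0, 1, 9, 10}. A clique must lie in a single bag of any decomposition, so no decomposition can have width below 3. Therefore the treewidth is 3.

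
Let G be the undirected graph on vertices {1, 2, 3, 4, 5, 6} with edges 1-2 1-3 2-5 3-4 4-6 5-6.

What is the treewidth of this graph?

2

A width-2 tree decomposition is:
Bags: B1 = {1, 2, 5}  B2 = {1, 3, 5}  B3 = {3, 4, 5}  B4 = {4, 5, 6}
Tree: B1–B2, B2–B3, B3–B4
Every bag has size at most 3, so the width is 3 − 1 = 2 and tw(G) ≤ 2. The edges 5–2–1–3–4–6–5 form a cycle, so G is not a tree and its treewidth is at least 2. Combining the bounds, tw(G) = 2.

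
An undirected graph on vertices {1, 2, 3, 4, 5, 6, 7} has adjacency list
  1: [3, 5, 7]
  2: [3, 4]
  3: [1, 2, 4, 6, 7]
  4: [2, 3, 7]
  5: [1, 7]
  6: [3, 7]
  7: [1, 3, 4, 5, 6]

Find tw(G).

2

A width-2 tree decomposition is:
Bags: B1 = {2, 3, 4}  B2 = {3, 4, 7}  B3 = {1, 3, 7}  B4 = {3, 6, 7}  B5 = {1, 5, 7}
Tree: B1–B2, B2–B3, B2–B4, B3–B5
Every bag has size at most 3, so the width is 3 − 1 = 2 and tw(G) ≤ 2. Conversely, {2, 3, 4} is a clique of size 3, and the vertices of any clique must share a bag in every tree decomposition; so some bag has ≥ 3 vertices and tw(G) ≥ 2. Hence tw(G) = 2 exactly.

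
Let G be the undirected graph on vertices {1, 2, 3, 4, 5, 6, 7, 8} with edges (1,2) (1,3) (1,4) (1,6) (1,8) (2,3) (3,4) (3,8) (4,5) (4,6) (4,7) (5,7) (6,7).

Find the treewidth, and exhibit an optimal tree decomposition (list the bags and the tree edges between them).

Each bag holds 3 vertices, so the decomposition has width 2, which upper-bounds the treewidth. For the lower bound, the 3 vertices {1, 3, 8} are pairwise adjacent, and any tree decomposition puts a clique entirely inside one bag — forcing width ≥ 2. Combining the bounds, tw(G) = 2.

Treewidth 2.
One such decomposition:
Bags: B1 = {1, 4, 6}  B2 = {1, 3, 4}  B3 = {4, 6, 7}  B4 = {1, 2, 3}  B5 = {1, 3, 8}  B6 = {4, 5, 7}
Tree: B1–B2, B1–B3, B2–B4, B4–B5, B3–B6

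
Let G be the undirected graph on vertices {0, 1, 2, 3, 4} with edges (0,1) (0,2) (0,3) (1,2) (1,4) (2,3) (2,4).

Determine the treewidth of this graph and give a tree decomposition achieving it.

Treewidth 2.
Bags: B1 = {0, 1, 2}  B2 = {0, 2, 3}  B3 = {1, 2, 4}
Tree: B1–B2, B1–B3

Each bag holds 3 vertices, so the decomposition has width 2, which upper-bounds the treewidth. For the lower bound, the 3 vertices {0, 1, 2} are pairwise adjacent, and any tree decomposition puts a clique entirely inside one bag — forcing width ≥ 2. Therefore the treewidth is 2.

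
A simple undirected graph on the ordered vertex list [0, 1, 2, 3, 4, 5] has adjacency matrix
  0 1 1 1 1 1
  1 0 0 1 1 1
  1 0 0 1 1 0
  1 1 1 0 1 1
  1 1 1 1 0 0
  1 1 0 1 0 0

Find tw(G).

3

A width-3 tree decomposition is:
Bags: B1 = {0, 1, 3, 4}  B2 = {0, 1, 3, 5}  B3 = {0, 2, 3, 4}
Tree: B1–B2, B1–B3
The largest bag has 4 vertices, giving width 3; this decomposition certifies tw(G) ≤ 3. On the other hand G contains the 4-clique {0, 1, 3, 4}. A clique must lie in a single bag of any decomposition, so no decomposition can have width below 3. Combining the bounds, tw(G) = 3.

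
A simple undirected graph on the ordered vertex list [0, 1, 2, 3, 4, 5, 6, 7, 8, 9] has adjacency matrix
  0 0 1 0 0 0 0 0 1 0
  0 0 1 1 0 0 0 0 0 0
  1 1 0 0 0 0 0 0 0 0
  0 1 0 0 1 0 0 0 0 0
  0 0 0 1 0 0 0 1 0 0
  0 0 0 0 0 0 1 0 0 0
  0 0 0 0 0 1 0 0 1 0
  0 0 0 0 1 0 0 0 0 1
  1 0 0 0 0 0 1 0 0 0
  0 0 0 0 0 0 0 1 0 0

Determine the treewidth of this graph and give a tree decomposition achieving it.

Treewidth 1.
One optimal decomposition is:
Bags: B1 = {5, 6}  B2 = {6, 8}  B3 = {0, 8}  B4 = {0, 2}  B5 = {1, 2}  B6 = {1, 3}  B7 = {3, 4}  B8 = {4, 7}  B9 = {7, 9}
Tree: B1–B2, B2–B3, B3–B4, B4–B5, B5–B6, B6–B7, B7–B8, B8–B9

The largest bag has 2 vertices, giving width 1; this decomposition certifies tw(G) ≤ 1. Since G has at least one edge (e.g. 5–6), it is not an edgeless graph, so tw(G) ≥ 1. Therefore the treewidth is 1.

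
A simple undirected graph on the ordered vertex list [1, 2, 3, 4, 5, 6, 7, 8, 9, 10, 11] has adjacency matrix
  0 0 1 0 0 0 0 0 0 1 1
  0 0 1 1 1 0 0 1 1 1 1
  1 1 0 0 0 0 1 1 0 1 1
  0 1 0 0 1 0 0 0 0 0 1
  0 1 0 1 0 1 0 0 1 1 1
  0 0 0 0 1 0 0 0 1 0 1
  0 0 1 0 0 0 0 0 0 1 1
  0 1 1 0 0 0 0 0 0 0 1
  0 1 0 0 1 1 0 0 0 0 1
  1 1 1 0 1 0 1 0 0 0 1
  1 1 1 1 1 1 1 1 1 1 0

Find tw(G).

3

A width-3 tree decomposition is:
Bags: B1 = {1, 3, 10, 11}  B2 = {3, 7, 10, 11}  B3 = {2, 3, 10, 11}  B4 = {2, 5, 10, 11}  B5 = {2, 3, 8, 11}  B6 = {2, 5, 9, 11}  B7 = {2, 4, 5, 11}  B8 = {5, 6, 9, 11}
Tree: B1–B2, B1–B3, B3–B4, B3–B5, B4–B6, B6–B7, B6–B8
Each bag holds 4 vertices, so the decomposition has width 3, which upper-bounds the treewidth. On the other hand G contains the 4-clique {1, 3, 10, 11}. A clique must lie in a single bag of any decomposition, so no decomposition can have width below 3. Therefore the treewidth is 3.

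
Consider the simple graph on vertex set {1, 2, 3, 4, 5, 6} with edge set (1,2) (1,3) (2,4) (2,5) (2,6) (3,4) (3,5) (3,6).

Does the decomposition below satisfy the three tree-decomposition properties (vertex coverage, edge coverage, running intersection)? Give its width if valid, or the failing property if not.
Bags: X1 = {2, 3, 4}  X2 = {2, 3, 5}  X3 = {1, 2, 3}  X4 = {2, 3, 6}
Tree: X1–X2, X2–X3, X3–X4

Every vertex of G appears in some bag (union = {1, 2, 3, 4, 5, 6}); every edge is covered by a bag; and for each vertex v the set of bags containing v is connected in the bag tree. The decomposition is therefore valid. The largest bag has 3 vertices, so the width is 2.

Yes; width 2.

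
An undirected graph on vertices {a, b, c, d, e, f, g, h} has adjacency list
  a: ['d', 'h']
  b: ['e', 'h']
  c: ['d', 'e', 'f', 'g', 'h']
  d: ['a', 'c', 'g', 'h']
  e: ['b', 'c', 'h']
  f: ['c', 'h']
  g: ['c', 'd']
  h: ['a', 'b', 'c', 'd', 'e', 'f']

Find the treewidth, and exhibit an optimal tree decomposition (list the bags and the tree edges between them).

Treewidth 2.
Bags: B1 = {a, d, h}  B2 = {c, d, h}  B3 = {c, e, h}  B4 = {c, d, g}  B5 = {b, e, h}  B6 = {c, f, h}
Tree: B1–B2, B2–B3, B2–B4, B3–B5, B3–B6

Every bag has size at most 3, so the width is 3 − 1 = 2 and tw(G) ≤ 2. For the lower bound, the 3 vertices {c, d, g} are pairwise adjacent, and any tree decomposition puts a clique entirely inside one bag — forcing width ≥ 2. Therefore the treewidth is 2.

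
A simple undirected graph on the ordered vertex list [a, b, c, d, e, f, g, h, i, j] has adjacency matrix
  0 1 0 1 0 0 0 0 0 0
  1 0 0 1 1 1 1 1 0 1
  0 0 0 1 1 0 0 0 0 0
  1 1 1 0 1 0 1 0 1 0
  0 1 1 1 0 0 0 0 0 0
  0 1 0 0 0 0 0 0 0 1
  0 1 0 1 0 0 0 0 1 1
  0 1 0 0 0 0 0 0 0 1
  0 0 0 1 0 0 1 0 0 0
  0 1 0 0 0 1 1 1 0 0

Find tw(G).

2

A width-2 tree decomposition is:
Bags: B1 = {b, g, j}  B2 = {b, d, g}  B3 = {b, d, e}  B4 = {b, h, j}  B5 = {c, d, e}  B6 = {d, g, i}  B7 = {b, f, j}  B8 = {a, b, d}
Tree: B1–B2, B2–B3, B1–B4, B3–B5, B2–B6, B1–B7, B3–B8
Each bag holds 3 vertices, so the decomposition has width 2, which upper-bounds the treewidth. For the lower bound, the 3 vertices {c, d, e} are pairwise adjacent, and any tree decomposition puts a clique entirely inside one bag — forcing width ≥ 2. Therefore the treewidth is 2.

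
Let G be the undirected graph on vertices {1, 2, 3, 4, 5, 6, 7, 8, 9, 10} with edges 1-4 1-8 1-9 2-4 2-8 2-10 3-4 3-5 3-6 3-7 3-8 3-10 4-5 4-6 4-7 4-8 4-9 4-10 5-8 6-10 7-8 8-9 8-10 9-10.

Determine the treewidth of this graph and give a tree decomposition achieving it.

Treewidth 3.
Bags: B1 = {3, 4, 8, 10}  B2 = {2, 4, 8, 10}  B3 = {4, 8, 9, 10}  B4 = {3, 4, 7, 8}  B5 = {3, 4, 6, 10}  B6 = {3, 4, 5, 8}  B7 = {1, 4, 8, 9}
Tree: B1–B2, B2–B3, B1–B4, B1–B5, B1–B6, B3–B7

Each bag holds 4 vertices, so the decomposition has width 3, which upper-bounds the treewidth. Conversely, {1, 4, 8, 9} is a clique of size 4, and the vertices of any clique must share a bag in every tree decomposition; so some bag has ≥ 4 vertices and tw(G) ≥ 3. Therefore the treewidth is 3.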